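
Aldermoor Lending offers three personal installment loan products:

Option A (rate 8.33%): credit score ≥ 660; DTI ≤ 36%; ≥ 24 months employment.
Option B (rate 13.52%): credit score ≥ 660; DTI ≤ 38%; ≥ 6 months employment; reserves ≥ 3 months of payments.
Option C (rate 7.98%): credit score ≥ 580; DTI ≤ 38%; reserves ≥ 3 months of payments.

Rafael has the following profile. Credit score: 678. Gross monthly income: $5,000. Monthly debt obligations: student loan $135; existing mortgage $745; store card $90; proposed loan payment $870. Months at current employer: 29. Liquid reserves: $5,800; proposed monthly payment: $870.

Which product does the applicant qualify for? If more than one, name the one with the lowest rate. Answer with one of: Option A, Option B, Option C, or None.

Total debts = (135 + 745 + 90 + 870) = 1,840; DTI = 1,840/5,000 = 36.8%.
Reserves = 5,800/870 = 6.7 months.
Option A: score 678 ≥ 660; DTI 36.8% > 36%; employment 29 ≥ 24 mo → does not qualify.
Option B: score 678 ≥ 660; DTI 36.8% ≤ 38%; employment 29 ≥ 6 mo; reserves 6.7 ≥ 3 mo → qualifies.
Option C: score 678 ≥ 580; DTI 36.8% ≤ 38%; reserves 6.7 ≥ 3 mo → qualifies.
Qualifying: Option B, Option C. Lowest rate is 7.98% → Option C.

Option C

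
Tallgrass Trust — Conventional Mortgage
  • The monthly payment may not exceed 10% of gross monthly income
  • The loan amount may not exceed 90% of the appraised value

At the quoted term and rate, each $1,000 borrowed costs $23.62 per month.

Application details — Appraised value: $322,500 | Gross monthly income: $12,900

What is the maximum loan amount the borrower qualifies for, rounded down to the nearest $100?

$54,600

Payment cap: 10% × $12,900 = $1,290/month.
At $23.62 per $1,000, that supports 1,290/23.62 × 1,000 ≈ $54,614 → $54,600.
LTV cap: 90% × $322,500 = $290,250 → $290,200.
Binding constraint: payment-to-income.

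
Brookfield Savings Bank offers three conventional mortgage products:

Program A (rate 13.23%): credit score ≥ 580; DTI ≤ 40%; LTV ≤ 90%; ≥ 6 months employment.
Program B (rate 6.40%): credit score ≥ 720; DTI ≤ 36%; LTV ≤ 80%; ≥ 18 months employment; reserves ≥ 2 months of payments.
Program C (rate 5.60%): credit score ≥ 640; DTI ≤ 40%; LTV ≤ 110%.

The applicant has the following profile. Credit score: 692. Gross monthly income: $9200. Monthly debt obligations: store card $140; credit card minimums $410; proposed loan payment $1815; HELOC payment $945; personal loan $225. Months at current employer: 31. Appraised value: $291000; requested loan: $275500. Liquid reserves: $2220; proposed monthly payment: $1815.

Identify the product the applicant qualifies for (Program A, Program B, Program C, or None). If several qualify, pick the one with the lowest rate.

Total debts = (140 + 410 + 1,815 + 945 + 225) = 3,535; DTI = 3,535/9,200 = 38.4%.
LTV = 275,500/291,000 = 94.7%.
Reserves = 2,220/1,815 = 1.2 months.
Program A: score 692 ≥ 580; DTI 38.4% ≤ 40%; LTV 94.7% > 90%; employment 31 ≥ 6 mo → does not qualify.
Program B: score 692 < 720; DTI 38.4% > 36%; LTV 94.7% > 80%; employment 31 ≥ 18 mo; reserves 1.2 < 2 mo → does not qualify.
Program C: score 692 ≥ 640; DTI 38.4% ≤ 40%; LTV 94.7% ≤ 110% → qualifies.

Program C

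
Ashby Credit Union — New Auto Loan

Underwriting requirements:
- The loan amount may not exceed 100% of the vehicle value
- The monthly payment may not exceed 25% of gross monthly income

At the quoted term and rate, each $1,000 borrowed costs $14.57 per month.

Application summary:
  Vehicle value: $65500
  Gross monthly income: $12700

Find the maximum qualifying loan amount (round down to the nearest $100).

$65,500

Payment cap: 25% × $12,700 = $3,175/month.
At $14.57 per $1,000, that supports 3,175/14.57 × 1,000 ≈ $217,913 → $217,900.
LTV cap: 100% × $65,500 = $65,500 → $65,500.
Binding constraint: loan-to-value.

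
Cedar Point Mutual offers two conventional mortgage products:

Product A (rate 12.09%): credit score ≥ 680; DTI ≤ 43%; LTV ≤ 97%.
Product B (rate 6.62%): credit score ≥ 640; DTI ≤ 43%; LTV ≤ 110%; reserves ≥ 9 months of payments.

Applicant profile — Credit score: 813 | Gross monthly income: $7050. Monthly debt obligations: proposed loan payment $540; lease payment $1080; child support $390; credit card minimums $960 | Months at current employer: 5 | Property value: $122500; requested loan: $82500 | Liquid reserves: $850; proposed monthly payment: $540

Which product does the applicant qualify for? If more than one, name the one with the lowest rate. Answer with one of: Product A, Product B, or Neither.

Total debts = (540 + 1,080 + 390 + 960) = 2,970; DTI = 2,970/7,050 = 42.1%.
LTV = 82,500/122,500 = 67.3%.
Reserves = 850/540 = 1.6 months.
Product A: score 813 ≥ 680; DTI 42.1% ≤ 43%; LTV 67.3% ≤ 97% → qualifies.
Product B: score 813 ≥ 640; DTI 42.1% ≤ 43%; LTV 67.3% ≤ 110%; reserves 1.6 < 9 mo → does not qualify.

Product A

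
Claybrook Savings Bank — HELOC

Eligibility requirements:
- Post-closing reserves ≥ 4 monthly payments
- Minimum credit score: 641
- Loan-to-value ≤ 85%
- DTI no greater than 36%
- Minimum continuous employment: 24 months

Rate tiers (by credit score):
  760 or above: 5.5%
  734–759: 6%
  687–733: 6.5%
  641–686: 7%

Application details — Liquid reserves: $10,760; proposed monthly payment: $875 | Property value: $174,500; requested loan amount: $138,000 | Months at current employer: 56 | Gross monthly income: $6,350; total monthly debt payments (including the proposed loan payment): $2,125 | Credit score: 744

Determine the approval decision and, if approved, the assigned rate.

Credit score 744 ≥ 641 (meets minimum)
LTV: 138,000 ÷ 174,500 = 79.1%, within 85% cap
Liquid reserves cover 10,760/875 = 12.3 months — ≥ 4 required
Employment 56 ≥ 24 months
Debt-to-income = 2,125/6,350 = 33.5% — meets 36% limit
All requirements met. Score 744 falls in the 734–759 tier → 6%.

Approved at 6%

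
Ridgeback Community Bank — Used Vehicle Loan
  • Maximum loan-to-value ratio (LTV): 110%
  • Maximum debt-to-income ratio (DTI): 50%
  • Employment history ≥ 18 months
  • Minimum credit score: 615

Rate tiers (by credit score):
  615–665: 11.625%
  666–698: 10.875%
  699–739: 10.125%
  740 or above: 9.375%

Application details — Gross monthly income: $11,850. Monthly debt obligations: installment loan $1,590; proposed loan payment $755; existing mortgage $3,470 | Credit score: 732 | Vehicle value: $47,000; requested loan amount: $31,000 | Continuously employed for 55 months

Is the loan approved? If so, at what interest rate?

Approved at 10.125%

Credit score 732 ≥ 615 (meets minimum)
Total monthly debts = (1,590 + 755 + 3,470) = 5,815. Debt-to-income = 5,815/11,850 = 49.1% — meets 50% limit
LTV = 31,000/47,000 = 66% ≤ 110%
Employment 55 ≥ 18 months
All requirements met. Score 732 falls in the 699–739 tier → 10.125%.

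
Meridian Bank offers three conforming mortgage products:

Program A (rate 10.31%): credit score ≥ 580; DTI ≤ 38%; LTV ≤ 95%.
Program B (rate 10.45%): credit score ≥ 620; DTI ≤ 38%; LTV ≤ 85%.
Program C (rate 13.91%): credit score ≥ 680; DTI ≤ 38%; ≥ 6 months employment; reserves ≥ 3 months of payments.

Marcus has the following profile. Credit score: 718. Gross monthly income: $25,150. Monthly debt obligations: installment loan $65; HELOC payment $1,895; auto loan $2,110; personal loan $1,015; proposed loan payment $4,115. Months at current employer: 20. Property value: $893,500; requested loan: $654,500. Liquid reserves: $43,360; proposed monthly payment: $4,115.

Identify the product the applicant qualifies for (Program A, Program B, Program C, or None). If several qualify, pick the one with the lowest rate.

Program A

Total debts = (65 + 1,895 + 2,110 + 1,015 + 4,115) = 9,200; DTI = 9,200/25,150 = 36.6%.
LTV = 654,500/893,500 = 73.3%.
Reserves = 43,360/4,115 = 10.5 months.
Program A: score 718 ≥ 580; DTI 36.6% ≤ 38%; LTV 73.3% ≤ 95% → qualifies.
Program B: score 718 ≥ 620; DTI 36.6% ≤ 38%; LTV 73.3% ≤ 85% → qualifies.
Program C: score 718 ≥ 680; DTI 36.6% ≤ 38%; employment 20 ≥ 6 mo; reserves 10.5 ≥ 3 mo → qualifies.
Qualifying: Program A, Program B, Program C. Lowest rate is 10.31% → Program A.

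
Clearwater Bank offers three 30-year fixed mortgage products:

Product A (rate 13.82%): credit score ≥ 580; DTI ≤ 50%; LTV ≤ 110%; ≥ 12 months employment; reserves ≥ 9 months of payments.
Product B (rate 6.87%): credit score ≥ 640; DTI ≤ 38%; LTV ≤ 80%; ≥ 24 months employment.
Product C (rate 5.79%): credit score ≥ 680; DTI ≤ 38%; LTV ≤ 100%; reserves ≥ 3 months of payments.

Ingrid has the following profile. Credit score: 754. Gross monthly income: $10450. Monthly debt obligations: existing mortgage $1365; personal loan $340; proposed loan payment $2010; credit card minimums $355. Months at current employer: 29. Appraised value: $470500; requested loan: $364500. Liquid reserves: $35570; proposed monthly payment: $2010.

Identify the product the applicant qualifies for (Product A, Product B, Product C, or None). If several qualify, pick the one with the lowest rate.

Total debts = (1,365 + 340 + 2,010 + 355) = 4,070; DTI = 4,070/10,450 = 38.9%.
LTV = 364,500/470,500 = 77.5%.
Reserves = 35,570/2,010 = 17.7 months.
Product A: score 754 ≥ 580; DTI 38.9% ≤ 50%; LTV 77.5% ≤ 110%; employment 29 ≥ 12 mo; reserves 17.7 ≥ 9 mo → qualifies.
Product B: score 754 ≥ 640; DTI 38.9% > 38%; LTV 77.5% ≤ 80%; employment 29 ≥ 24 mo → does not qualify.
Product C: score 754 ≥ 680; DTI 38.9% > 38%; LTV 77.5% ≤ 100%; reserves 17.7 ≥ 3 mo → does not qualify.

Product A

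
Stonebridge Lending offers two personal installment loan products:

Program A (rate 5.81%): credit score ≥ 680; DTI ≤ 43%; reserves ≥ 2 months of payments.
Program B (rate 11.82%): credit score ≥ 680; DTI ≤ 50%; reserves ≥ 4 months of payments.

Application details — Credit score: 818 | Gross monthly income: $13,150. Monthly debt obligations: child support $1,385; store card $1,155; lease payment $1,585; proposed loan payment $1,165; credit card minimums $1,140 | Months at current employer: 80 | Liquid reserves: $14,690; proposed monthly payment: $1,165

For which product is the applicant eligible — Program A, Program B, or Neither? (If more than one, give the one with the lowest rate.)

Total debts = (1,385 + 1,155 + 1,585 + 1,165 + 1,140) = 6,430; DTI = 6,430/13,150 = 48.9%.
Reserves = 14,690/1,165 = 12.6 months.
Program A: score 818 ≥ 680; DTI 48.9% > 43%; reserves 12.6 ≥ 2 mo → does not qualify.
Program B: score 818 ≥ 680; DTI 48.9% ≤ 50%; reserves 12.6 ≥ 4 mo → qualifies.

Program B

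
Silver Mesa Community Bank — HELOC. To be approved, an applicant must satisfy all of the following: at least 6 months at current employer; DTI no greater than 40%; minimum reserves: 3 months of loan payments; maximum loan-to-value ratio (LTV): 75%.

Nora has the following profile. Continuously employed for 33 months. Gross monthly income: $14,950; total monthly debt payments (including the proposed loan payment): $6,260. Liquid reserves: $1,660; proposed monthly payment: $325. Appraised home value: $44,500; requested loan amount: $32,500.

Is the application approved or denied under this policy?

Denied

Employment 33 ≥ 6 months
Debt-to-income = 6,260/14,950 = 41.9% — over 40% limit
Liquid reserves cover 1,660/325 = 5.1 months — ≥ 3 required
Loan-to-value = 32,500/44,500 = 73% — pass (75% max)
Fails on DTI.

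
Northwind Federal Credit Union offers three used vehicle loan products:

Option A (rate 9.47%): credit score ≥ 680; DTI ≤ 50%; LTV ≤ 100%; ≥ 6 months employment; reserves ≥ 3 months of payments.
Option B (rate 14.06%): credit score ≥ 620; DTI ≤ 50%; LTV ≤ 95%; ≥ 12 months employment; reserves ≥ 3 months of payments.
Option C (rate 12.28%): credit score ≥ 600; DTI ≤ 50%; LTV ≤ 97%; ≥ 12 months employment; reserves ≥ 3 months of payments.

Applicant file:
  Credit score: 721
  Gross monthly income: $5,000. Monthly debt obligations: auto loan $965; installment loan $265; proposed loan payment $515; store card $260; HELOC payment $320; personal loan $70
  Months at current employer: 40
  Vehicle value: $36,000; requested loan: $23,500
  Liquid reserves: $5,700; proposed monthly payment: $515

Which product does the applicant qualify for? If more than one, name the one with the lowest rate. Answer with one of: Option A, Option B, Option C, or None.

Total debts = (965 + 265 + 515 + 260 + 320 + 70) = 2,395; DTI = 2,395/5,000 = 47.9%.
LTV = 23,500/36,000 = 65.3%.
Reserves = 5,700/515 = 11.1 months.
Option A: score 721 ≥ 680; DTI 47.9% ≤ 50%; LTV 65.3% ≤ 100%; employment 40 ≥ 6 mo; reserves 11.1 ≥ 3 mo → qualifies.
Option B: score 721 ≥ 620; DTI 47.9% ≤ 50%; LTV 65.3% ≤ 95%; employment 40 ≥ 12 mo; reserves 11.1 ≥ 3 mo → qualifies.
Option C: score 721 ≥ 600; DTI 47.9% ≤ 50%; LTV 65.3% ≤ 97%; employment 40 ≥ 12 mo; reserves 11.1 ≥ 3 mo → qualifies.
Qualifying: Option A, Option B, Option C. Lowest rate is 9.47% → Option A.

Option A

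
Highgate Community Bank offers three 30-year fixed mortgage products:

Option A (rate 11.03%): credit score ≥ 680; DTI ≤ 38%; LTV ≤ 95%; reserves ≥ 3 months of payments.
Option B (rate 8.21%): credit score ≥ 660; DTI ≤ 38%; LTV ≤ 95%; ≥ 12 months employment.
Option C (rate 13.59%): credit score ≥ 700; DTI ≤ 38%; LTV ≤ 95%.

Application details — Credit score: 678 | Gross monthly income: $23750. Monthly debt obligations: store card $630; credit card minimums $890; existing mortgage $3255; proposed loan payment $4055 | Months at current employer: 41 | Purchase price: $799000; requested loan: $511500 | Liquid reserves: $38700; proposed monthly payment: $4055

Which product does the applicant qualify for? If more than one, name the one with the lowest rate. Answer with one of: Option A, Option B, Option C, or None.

Option B

Total debts = (630 + 890 + 3,255 + 4,055) = 8,830; DTI = 8,830/23,750 = 37.2%.
LTV = 511,500/799,000 = 64%.
Reserves = 38,700/4,055 = 9.5 months.
Option A: score 678 < 680; DTI 37.2% ≤ 38%; LTV 64% ≤ 95%; reserves 9.5 ≥ 3 mo → does not qualify.
Option B: score 678 ≥ 660; DTI 37.2% ≤ 38%; LTV 64% ≤ 95%; employment 41 ≥ 12 mo → qualifies.
Option C: score 678 < 700; DTI 37.2% ≤ 38%; LTV 64% ≤ 95% → does not qualify.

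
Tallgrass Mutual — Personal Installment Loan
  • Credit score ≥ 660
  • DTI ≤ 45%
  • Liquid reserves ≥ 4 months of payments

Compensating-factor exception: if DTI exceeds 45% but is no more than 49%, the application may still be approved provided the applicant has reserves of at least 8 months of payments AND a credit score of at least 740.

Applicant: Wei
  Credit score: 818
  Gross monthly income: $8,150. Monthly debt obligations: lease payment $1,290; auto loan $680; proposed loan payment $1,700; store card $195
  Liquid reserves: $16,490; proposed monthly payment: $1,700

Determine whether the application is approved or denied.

Credit score 818 ≥ 660 (meets base)
Total debts = (1,290 + 680 + 1,700 + 195) = 3,865. DTI = 3,865/8,150 = 47.4% > 45% — standard DTI limit exceeded.
Reserves = 16,490/1,700 = 9.7 months ≥ 4
47.4% falls in the override range (45%–49%), so the compensating-factor test applies.
Reserves 9.7 ≥ 8 months; credit score 818 ≥ 740.
Both override conditions satisfied; DTI exception granted.

Approved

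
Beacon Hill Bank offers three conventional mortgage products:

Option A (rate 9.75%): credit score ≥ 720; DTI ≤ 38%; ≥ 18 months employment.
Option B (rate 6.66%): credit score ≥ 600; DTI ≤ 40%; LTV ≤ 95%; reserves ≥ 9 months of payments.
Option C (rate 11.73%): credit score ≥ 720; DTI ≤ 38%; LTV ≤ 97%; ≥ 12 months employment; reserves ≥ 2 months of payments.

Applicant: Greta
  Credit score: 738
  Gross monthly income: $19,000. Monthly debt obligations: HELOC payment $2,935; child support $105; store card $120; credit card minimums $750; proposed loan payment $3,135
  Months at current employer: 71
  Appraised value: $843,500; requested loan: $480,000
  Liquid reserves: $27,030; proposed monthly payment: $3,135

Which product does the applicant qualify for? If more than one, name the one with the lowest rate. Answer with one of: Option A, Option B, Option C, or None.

Option A

Total debts = (2,935 + 105 + 120 + 750 + 3,135) = 7,045; DTI = 7,045/19,000 = 37.1%.
LTV = 480,000/843,500 = 56.9%.
Reserves = 27,030/3,135 = 8.6 months.
Option A: score 738 ≥ 720; DTI 37.1% ≤ 38%; employment 71 ≥ 18 mo → qualifies.
Option B: score 738 ≥ 600; DTI 37.1% ≤ 40%; LTV 56.9% ≤ 95%; reserves 8.6 < 9 mo → does not qualify.
Option C: score 738 ≥ 720; DTI 37.1% ≤ 38%; LTV 56.9% ≤ 97%; employment 71 ≥ 12 mo; reserves 8.6 ≥ 2 mo → qualifies.
Qualifying: Option A, Option C. Lowest rate is 9.75% → Option A.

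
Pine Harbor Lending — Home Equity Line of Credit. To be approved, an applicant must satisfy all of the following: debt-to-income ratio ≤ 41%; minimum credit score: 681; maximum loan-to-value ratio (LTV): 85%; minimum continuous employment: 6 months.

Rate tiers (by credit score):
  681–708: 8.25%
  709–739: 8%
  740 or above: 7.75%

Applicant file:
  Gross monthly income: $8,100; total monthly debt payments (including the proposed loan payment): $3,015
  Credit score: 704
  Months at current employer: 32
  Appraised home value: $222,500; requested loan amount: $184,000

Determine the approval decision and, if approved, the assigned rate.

Credit score 704 ≥ 681 (meets minimum)
LTV = 184,000/222,500 = 82.7% ≤ 85%
DTI: 3,015 ÷ 8,100 = 37.2%, within the 41% cap
Employment 32 ≥ 6 months
All requirements met. Score 704 falls in the 681–708 tier → 8.25%.

Approved at 8.25%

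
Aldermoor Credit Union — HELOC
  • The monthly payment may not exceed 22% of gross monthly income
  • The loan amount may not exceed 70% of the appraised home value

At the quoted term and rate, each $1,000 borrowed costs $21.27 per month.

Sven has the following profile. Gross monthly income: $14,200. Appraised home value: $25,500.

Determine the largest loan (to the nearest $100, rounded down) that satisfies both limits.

$17,800

Payment cap: 22% × $14,200 = $3,124/month.
At $21.27 per $1,000, that supports 3,124/21.27 × 1,000 ≈ $146,873 → $146,800.
LTV cap: 70% × $25,500 = $17,850 → $17,800.
Binding constraint: loan-to-value.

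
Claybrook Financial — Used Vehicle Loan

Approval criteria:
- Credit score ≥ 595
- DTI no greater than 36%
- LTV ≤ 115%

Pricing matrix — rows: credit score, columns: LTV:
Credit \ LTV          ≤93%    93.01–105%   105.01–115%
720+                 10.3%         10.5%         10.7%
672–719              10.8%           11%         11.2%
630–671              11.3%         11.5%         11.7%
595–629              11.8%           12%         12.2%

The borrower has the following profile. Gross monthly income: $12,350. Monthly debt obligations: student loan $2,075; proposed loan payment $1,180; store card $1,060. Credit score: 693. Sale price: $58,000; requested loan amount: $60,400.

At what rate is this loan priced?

11%

Credit score 693 ≥ 595; Total monthly debts = (2,075 + 1,180 + 1,060) = 4,315. DTI = 4,315/12,350 = 34.9% ≤ 36%
LTV: 60,400 ÷ 58,000 = 104.1%, within 115% cap
Score 693 is in the 672–719 band; LTV 104.1% is in the 93.01–105% band → 11%.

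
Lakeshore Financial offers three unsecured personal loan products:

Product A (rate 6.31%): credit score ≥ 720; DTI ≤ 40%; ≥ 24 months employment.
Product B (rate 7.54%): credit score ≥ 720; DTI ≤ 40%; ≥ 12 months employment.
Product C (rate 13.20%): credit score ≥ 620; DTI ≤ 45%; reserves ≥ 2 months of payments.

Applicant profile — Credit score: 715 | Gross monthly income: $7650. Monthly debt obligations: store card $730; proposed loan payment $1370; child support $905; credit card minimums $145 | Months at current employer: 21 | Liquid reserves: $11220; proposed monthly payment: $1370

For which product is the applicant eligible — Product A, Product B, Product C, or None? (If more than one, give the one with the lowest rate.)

Total debts = (730 + 1,370 + 905 + 145) = 3,150; DTI = 3,150/7,650 = 41.2%.
Reserves = 11,220/1,370 = 8.2 months.
Product A: score 715 < 720; DTI 41.2% > 40%; employment 21 < 24 mo → does not qualify.
Product B: score 715 < 720; DTI 41.2% > 40%; employment 21 ≥ 12 mo → does not qualify.
Product C: score 715 ≥ 620; DTI 41.2% ≤ 45%; reserves 8.2 ≥ 2 mo → qualifies.

Product C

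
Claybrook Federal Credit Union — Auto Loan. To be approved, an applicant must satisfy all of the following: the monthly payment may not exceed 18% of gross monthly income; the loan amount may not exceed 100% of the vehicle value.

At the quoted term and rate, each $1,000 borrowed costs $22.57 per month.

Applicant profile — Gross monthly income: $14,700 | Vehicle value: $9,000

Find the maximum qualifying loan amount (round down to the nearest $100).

$9,000

Payment cap: 18% × $14,700 = $2,646/month.
At $22.57 per $1,000, that supports 2,646/22.57 × 1,000 ≈ $117,235 → $117,200.
LTV cap: 100% × $9,000 = $9,000 → $9,000.
Binding constraint: loan-to-value.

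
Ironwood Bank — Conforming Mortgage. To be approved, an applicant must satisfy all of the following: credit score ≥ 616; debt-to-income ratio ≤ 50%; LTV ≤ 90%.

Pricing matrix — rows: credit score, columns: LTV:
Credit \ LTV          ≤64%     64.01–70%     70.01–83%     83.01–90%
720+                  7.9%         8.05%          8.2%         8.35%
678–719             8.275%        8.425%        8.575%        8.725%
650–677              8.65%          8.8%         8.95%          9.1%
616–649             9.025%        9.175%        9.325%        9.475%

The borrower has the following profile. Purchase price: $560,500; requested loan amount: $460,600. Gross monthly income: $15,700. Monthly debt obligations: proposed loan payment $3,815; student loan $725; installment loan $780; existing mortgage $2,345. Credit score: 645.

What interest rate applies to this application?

Credit score 645 ≥ 616; Total monthly debts = (3,815 + 725 + 780 + 2,345) = 7,665. Debt-to-income = 7,665/15,700 = 48.8% — meets 50% limit
LTV: 460,600 ÷ 560,500 = 82.2%, within 90% cap
Row: 645 falls in 616–649. Column: 82.2% falls in 70.01–83%. Rate = 9.325%.

9.325%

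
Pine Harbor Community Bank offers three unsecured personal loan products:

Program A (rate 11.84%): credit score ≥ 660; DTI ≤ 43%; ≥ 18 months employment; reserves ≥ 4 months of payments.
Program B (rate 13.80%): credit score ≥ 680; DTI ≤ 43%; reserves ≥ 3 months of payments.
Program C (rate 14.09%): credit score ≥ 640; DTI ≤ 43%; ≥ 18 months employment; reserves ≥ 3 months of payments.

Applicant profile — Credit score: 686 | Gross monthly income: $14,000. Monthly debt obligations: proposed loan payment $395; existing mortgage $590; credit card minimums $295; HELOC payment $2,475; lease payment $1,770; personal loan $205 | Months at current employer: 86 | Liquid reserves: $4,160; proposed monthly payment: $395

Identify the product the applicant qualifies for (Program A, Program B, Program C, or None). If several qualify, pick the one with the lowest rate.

Program A

Total debts = (395 + 590 + 295 + 2,475 + 1,770 + 205) = 5,730; DTI = 5,730/14,000 = 40.9%.
Reserves = 4,160/395 = 10.5 months.
Program A: score 686 ≥ 660; DTI 40.9% ≤ 43%; employment 86 ≥ 18 mo; reserves 10.5 ≥ 4 mo → qualifies.
Program B: score 686 ≥ 680; DTI 40.9% ≤ 43%; reserves 10.5 ≥ 3 mo → qualifies.
Program C: score 686 ≥ 640; DTI 40.9% ≤ 43%; employment 86 ≥ 18 mo; reserves 10.5 ≥ 3 mo → qualifies.
Qualifying: Program A, Program B, Program C. Lowest rate is 11.84% → Program A.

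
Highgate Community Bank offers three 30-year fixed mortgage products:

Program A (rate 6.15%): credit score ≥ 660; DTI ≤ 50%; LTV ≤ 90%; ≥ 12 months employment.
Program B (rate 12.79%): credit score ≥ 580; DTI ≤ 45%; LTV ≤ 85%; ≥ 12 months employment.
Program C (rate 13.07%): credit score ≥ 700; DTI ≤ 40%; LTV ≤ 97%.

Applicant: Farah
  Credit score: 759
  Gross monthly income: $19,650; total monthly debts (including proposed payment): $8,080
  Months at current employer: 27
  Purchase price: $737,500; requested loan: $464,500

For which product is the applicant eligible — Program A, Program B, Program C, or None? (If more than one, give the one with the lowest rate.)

Program A

DTI = 8,080/19,650 = 41.1%.
LTV = 464,500/737,500 = 63%.
Program A: score 759 ≥ 660; DTI 41.1% ≤ 50%; LTV 63% ≤ 90%; employment 27 ≥ 12 mo → qualifies.
Program B: score 759 ≥ 580; DTI 41.1% ≤ 45%; LTV 63% ≤ 85%; employment 27 ≥ 12 mo → qualifies.
Program C: score 759 ≥ 700; DTI 41.1% > 40%; LTV 63% ≤ 97% → does not qualify.
Qualifying: Program A, Program B. Lowest rate is 6.15% → Program A.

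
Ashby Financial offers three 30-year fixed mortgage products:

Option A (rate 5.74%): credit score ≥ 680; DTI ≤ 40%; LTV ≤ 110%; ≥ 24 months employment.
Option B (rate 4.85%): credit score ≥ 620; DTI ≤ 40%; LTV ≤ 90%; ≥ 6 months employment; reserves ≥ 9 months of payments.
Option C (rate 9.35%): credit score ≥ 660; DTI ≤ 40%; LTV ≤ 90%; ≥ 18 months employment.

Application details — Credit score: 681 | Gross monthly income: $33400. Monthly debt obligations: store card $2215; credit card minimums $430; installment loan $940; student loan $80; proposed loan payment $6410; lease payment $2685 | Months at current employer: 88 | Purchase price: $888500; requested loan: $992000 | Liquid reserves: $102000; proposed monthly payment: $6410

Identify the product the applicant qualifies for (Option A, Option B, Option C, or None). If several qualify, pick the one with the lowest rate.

Total debts = (2,215 + 430 + 940 + 80 + 6,410 + 2,685) = 12,760; DTI = 12,760/33,400 = 38.2%.
LTV = 992,000/888,500 = 111.6%.
Reserves = 102,000/6,410 = 15.9 months.
Option A: score 681 ≥ 680; DTI 38.2% ≤ 40%; LTV 111.6% > 110%; employment 88 ≥ 24 mo → does not qualify.
Option B: score 681 ≥ 620; DTI 38.2% ≤ 40%; LTV 111.6% > 90%; employment 88 ≥ 6 mo; reserves 15.9 ≥ 9 mo → does not qualify.
Option C: score 681 ≥ 660; DTI 38.2% ≤ 40%; LTV 111.6% > 90%; employment 88 ≥ 18 mo → does not qualify.

None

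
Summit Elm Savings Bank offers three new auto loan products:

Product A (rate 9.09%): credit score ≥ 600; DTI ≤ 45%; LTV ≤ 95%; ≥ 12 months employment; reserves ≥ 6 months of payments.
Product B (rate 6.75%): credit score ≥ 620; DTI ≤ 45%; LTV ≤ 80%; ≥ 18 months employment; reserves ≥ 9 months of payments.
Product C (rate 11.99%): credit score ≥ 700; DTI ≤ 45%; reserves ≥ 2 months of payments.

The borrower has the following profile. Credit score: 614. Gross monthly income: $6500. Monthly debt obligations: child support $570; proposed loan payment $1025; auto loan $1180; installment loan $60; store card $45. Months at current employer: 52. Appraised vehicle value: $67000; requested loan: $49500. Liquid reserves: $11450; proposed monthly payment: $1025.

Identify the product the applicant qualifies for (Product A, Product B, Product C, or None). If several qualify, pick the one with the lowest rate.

Total debts = (570 + 1,025 + 1,180 + 60 + 45) = 2,880; DTI = 2,880/6,500 = 44.3%.
LTV = 49,500/67,000 = 73.9%.
Reserves = 11,450/1,025 = 11.2 months.
Product A: score 614 ≥ 600; DTI 44.3% ≤ 45%; LTV 73.9% ≤ 95%; employment 52 ≥ 12 mo; reserves 11.2 ≥ 6 mo → qualifies.
Product B: score 614 < 620; DTI 44.3% ≤ 45%; LTV 73.9% ≤ 80%; employment 52 ≥ 18 mo; reserves 11.2 ≥ 9 mo → does not qualify.
Product C: score 614 < 700; DTI 44.3% ≤ 45%; reserves 11.2 ≥ 2 mo → does not qualify.

Product A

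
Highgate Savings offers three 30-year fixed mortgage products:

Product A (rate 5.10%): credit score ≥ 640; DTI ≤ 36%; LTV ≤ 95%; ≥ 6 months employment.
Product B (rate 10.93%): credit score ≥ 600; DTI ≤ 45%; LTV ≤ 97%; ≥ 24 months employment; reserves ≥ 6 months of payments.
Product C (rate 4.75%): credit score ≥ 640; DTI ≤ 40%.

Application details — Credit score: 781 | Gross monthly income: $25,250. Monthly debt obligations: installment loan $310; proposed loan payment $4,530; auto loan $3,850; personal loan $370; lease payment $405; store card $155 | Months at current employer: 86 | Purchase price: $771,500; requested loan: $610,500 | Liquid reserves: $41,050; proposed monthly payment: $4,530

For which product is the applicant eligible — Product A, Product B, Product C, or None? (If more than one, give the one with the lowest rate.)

Product C

Total debts = (310 + 4,530 + 3,850 + 370 + 405 + 155) = 9,620; DTI = 9,620/25,250 = 38.1%.
LTV = 610,500/771,500 = 79.1%.
Reserves = 41,050/4,530 = 9.1 months.
Product A: score 781 ≥ 640; DTI 38.1% > 36%; LTV 79.1% ≤ 95%; employment 86 ≥ 6 mo → does not qualify.
Product B: score 781 ≥ 600; DTI 38.1% ≤ 45%; LTV 79.1% ≤ 97%; employment 86 ≥ 24 mo; reserves 9.1 ≥ 6 mo → qualifies.
Product C: score 781 ≥ 640; DTI 38.1% ≤ 40% → qualifies.
Qualifying: Product B, Product C. Lowest rate is 4.75% → Product C.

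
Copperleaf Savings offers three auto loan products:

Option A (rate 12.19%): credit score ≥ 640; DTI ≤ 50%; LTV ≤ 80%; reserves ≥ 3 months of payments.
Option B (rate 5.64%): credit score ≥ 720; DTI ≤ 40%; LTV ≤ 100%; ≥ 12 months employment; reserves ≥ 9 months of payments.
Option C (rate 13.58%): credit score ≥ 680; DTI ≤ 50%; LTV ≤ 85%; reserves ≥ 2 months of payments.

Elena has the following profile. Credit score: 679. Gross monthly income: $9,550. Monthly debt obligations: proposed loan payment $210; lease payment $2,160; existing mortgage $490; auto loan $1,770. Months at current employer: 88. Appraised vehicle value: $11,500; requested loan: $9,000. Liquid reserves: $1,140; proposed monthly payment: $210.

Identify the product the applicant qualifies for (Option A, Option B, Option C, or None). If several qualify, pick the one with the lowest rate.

Total debts = (210 + 2,160 + 490 + 1,770) = 4,630; DTI = 4,630/9,550 = 48.5%.
LTV = 9,000/11,500 = 78.3%.
Reserves = 1,140/210 = 5.4 months.
Option A: score 679 ≥ 640; DTI 48.5% ≤ 50%; LTV 78.3% ≤ 80%; reserves 5.4 ≥ 3 mo → qualifies.
Option B: score 679 < 720; DTI 48.5% > 40%; LTV 78.3% ≤ 100%; employment 88 ≥ 12 mo; reserves 5.4 < 9 mo → does not qualify.
Option C: score 679 < 680; DTI 48.5% ≤ 50%; LTV 78.3% ≤ 85%; reserves 5.4 ≥ 2 mo → does not qualify.

Option A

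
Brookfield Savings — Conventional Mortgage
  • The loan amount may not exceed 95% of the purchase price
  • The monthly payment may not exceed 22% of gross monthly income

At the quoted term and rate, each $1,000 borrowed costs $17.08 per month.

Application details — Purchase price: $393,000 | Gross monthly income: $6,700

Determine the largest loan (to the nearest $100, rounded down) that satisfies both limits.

$86,200

Payment cap: 22% × $6,700 = $1,474/month.
At $17.08 per $1,000, that supports 1,474/17.08 × 1,000 ≈ $86,299 → $86,200.
LTV cap: 95% × $393,000 = $373,350 → $373,300.
Binding constraint: payment-to-income.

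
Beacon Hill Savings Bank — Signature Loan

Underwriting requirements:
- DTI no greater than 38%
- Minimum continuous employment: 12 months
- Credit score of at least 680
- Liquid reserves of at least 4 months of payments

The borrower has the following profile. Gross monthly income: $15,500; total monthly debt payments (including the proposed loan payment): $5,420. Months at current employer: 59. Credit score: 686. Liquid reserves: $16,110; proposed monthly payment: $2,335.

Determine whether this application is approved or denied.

DTI = 5,420/15,500 = 35% ≤ 38%
Employment 59 ≥ 12 months
Credit score 686 ≥ 680 (meets)
Reserves: 16,110 ÷ 2,335 = 6.9 months (meets 4-month minimum)
All criteria satisfied.

Approved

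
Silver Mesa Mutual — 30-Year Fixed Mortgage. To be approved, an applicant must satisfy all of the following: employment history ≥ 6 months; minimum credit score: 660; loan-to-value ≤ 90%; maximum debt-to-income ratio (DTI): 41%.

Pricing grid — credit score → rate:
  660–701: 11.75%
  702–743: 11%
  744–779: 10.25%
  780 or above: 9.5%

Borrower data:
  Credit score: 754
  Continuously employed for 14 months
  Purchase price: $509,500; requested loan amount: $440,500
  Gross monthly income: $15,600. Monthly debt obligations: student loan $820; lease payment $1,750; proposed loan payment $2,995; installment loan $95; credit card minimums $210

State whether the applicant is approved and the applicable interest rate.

Credit score 754 ≥ 660 (meets minimum)
Employment 14 ≥ 6 months
Total monthly debts = (820 + 1,750 + 2,995 + 95 + 210) = 5,870. Debt-to-income = 5,870/15,600 = 37.6% — meets 41% limit
LTV = 440,500/509,500 = 86.5% ≤ 90%
All requirements met. Score 754 falls in the 744–779 tier → 10.25%.

Approved at 10.25%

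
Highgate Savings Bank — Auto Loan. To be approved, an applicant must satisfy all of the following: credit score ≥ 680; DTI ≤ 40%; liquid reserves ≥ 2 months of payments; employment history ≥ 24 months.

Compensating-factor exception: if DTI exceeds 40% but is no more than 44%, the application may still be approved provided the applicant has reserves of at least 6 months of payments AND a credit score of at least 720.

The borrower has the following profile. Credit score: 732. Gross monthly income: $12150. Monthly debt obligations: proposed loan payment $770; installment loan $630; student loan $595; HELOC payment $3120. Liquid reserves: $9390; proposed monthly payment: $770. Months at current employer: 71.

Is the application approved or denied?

Credit score 732 ≥ 680 (meets base)
Total debts = (770 + 630 + 595 + 3,120) = 5,115. DTI = 5,115/12,150 = 42.1% > 40% — standard DTI limit exceeded.
Reserves = 9,390/770 = 12.2 months ≥ 2
Employment 71 ≥ 24 months
42.1% falls in the override range (40%–44%), so the compensating-factor test applies.
Reserves 12.2 ≥ 6 months; credit score 732 ≥ 720.
Both compensating conditions met → exception applies.

Approved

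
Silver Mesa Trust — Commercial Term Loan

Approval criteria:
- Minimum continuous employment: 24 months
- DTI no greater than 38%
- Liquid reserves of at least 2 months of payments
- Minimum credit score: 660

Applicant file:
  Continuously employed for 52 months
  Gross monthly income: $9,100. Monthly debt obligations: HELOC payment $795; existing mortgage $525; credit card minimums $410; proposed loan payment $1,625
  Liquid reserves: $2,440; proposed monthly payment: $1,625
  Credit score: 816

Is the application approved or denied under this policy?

Denied

Employment 52 ≥ 24 months
Total monthly debts = (795 + 525 + 410 + 1,625) = 3,355. DTI: 3,355 ÷ 9,100 = 36.9%, within the 38% cap
Liquid reserves cover 2,440/1,625 = 1.5 months — < 2 required
Credit score 816 ≥ 660 (meets)
Fails on reserves.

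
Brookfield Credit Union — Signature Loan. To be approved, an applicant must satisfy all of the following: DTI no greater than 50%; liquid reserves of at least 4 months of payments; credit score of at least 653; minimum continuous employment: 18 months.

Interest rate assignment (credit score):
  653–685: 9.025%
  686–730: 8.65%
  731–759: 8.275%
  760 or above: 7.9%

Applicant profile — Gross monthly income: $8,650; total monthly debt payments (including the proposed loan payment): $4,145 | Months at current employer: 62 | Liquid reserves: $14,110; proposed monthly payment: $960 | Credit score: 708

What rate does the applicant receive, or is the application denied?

Credit score 708 ≥ 653 (meets minimum)
Employment 62 ≥ 18 months
Reserves = 14,110/960 = 14.7 months ≥ 4
DTI: 4,145 ÷ 8,650 = 47.9%, within the 50% cap
All requirements met. Score 708 falls in the 686–730 tier → 8.65%.

Approved at 8.65%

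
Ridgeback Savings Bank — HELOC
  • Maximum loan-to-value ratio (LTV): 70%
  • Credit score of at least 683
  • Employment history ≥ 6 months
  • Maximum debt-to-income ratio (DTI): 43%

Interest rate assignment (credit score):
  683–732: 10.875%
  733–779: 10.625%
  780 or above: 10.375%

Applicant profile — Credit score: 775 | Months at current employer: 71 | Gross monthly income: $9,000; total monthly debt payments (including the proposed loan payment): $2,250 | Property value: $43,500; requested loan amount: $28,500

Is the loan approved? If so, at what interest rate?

Credit score 775 ≥ 683 (meets minimum)
Employment 71 ≥ 6 months
LTV = 28,500/43,500 = 65.5% ≤ 70%
Debt-to-income = 2,250/9,000 = 25% — meets 43% limit
All requirements met. Score 775 falls in the 733–779 tier → 10.625%.

Approved at 10.625%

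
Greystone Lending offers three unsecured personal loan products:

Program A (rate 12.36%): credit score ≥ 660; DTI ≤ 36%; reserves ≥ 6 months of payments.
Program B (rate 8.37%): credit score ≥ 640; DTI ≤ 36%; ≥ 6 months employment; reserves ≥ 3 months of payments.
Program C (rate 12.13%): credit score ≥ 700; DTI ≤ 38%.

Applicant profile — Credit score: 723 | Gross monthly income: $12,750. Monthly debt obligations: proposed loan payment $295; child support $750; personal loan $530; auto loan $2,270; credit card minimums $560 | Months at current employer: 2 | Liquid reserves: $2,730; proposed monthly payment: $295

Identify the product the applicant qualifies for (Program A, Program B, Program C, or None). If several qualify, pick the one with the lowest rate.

Program C

Total debts = (295 + 750 + 530 + 2,270 + 560) = 4,405; DTI = 4,405/12,750 = 34.5%.
Reserves = 2,730/295 = 9.3 months.
Program A: score 723 ≥ 660; DTI 34.5% ≤ 36%; reserves 9.3 ≥ 6 mo → qualifies.
Program B: score 723 ≥ 640; DTI 34.5% ≤ 36%; employment 2 < 6 mo; reserves 9.3 ≥ 3 mo → does not qualify.
Program C: score 723 ≥ 700; DTI 34.5% ≤ 38% → qualifies.
Qualifying: Program A, Program C. Lowest rate is 12.13% → Program C.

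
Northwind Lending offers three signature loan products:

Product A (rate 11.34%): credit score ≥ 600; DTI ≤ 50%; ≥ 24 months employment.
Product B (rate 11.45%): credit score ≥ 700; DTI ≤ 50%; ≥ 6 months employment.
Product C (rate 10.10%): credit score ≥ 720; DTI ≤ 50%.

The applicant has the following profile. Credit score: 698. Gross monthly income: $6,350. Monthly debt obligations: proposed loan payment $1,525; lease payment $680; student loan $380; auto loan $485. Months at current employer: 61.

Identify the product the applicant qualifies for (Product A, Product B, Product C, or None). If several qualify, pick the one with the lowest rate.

Total debts = (1,525 + 680 + 380 + 485) = 3,070; DTI = 3,070/6,350 = 48.3%.
Product A: score 698 ≥ 600; DTI 48.3% ≤ 50%; employment 61 ≥ 24 mo → qualifies.
Product B: score 698 < 700; DTI 48.3% ≤ 50%; employment 61 ≥ 6 mo → does not qualify.
Product C: score 698 < 720; DTI 48.3% ≤ 50% → does not qualify.

Product A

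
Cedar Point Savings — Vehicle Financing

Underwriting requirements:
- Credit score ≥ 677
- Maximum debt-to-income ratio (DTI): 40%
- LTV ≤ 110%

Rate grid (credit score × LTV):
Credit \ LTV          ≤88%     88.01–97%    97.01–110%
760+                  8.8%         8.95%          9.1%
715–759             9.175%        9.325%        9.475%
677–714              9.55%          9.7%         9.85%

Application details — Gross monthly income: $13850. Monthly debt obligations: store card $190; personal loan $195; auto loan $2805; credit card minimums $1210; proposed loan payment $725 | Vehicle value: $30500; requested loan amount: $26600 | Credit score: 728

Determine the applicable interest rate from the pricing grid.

Credit score 728 ≥ 677; Total monthly debts = (190 + 195 + 2,805 + 1,210 + 725) = 5,125. DTI = 5,125/13,850 = 37% ≤ 40%
LTV = 26,600/30,500 = 87.2% ≤ 110%
Score 728 is in the 715–759 band; LTV 87.2% is in the ≤88% band → 9.175%.

9.175%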